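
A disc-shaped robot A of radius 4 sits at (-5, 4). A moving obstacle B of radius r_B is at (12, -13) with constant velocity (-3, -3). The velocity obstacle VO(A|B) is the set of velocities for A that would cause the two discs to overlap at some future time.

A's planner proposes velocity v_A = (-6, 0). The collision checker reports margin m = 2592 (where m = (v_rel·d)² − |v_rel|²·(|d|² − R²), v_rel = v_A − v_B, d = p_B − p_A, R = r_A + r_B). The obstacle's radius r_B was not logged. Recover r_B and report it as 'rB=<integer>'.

m = 2592
d = (17, -17);  v_rel = (-3, 3),  |v_rel|² = 18
v_rel×d = (-3)·(-17) − (3)·(17) = 0
since m = R²·18 − 0²:  R² = (0 + 2592) / 18 = 144
R = √144 = 12  ⇒  r_B = 12 − 4 = 8

rB=8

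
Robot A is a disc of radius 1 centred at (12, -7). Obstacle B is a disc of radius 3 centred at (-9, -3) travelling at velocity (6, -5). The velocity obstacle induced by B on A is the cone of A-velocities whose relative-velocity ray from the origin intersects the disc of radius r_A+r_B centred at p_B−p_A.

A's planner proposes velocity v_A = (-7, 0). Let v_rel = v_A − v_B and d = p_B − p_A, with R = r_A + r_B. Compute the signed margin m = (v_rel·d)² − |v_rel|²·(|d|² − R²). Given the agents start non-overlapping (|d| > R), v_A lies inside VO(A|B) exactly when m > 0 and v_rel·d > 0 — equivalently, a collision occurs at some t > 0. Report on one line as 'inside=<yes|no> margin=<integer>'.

d = (-21, 4),  |d|² = 457;  R = 1+3 = 4,  c = 457−4² = 441
v_rel = (-13, 5),  |v_rel|² = 194;  v_rel·d = (-13)·(-21) + (5)·(4) = 293
194·t² − 586·t + 441 = 0  ⇒  m = 293² − 194·441 = 295
m = 295 > 0,  v_rel·d = 293 > 0  ⇒  inside

inside=yes margin=295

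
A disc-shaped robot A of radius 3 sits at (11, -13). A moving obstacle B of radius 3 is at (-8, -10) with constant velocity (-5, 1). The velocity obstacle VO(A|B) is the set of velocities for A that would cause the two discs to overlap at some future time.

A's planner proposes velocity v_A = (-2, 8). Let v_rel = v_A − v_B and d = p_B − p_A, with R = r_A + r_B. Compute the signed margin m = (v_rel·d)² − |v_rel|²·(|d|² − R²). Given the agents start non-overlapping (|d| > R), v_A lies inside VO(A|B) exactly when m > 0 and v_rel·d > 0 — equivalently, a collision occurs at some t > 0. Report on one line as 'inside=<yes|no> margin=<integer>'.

d = (-19, 3),  |d|² = 370;  R = 3+3 = 6,  c = 370−6² = 334
v_rel = (3, 7),  |v_rel|² = 58;  v_rel·d = (3)·(-19) + (7)·(3) = -36
58·t² + 72·t + 334 = 0  ⇒  m = (-36)² − 58·334 = -18076
m = -18076 < 0,  v_rel·d = -36 < 0  ⇒  outside

inside=no margin=-18076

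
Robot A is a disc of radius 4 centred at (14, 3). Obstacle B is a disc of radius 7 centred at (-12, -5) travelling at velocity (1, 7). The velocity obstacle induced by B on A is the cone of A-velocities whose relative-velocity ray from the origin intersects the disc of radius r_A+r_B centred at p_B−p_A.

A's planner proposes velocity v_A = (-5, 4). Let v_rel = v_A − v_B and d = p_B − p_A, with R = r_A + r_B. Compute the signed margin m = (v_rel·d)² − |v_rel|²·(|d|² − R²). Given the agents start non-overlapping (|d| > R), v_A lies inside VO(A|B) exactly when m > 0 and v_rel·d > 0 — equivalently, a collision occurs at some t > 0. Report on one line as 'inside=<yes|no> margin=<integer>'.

d = (-26, -8),  |d|² = 740;  R = 4+7 = 11,  c = 740−11² = 619
v_rel = (-6, -3),  |v_rel|² = 45;  v_rel·d = (-6)·(-26) + (-3)·(-8) = 180
45·t² − 360·t + 619 = 0  ⇒  m = 180² − 45·619 = 4545
m = 4545 > 0,  v_rel·d = 180 > 0  ⇒  inside

inside=yes margin=4545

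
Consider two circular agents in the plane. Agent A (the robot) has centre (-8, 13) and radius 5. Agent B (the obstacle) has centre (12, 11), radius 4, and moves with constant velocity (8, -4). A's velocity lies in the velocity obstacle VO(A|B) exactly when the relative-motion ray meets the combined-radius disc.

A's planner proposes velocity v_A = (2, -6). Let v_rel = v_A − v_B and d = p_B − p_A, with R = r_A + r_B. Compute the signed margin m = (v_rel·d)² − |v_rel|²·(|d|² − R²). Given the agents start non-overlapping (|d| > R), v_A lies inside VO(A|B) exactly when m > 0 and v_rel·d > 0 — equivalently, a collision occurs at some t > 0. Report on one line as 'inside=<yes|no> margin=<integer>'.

d = (20, -2),  |d|² = 404;  R = 5+4 = 9,  c = 404−9² = 323
v_rel = (-6, -2),  |v_rel|² = 40;  v_rel·d = (-6)·(20) + (-2)·(-2) = -116
40·t² + 232·t + 323 = 0  ⇒  m = (-116)² − 40·323 = 536
m = 536 > 0,  v_rel·d = -116 < 0  ⇒  outside

inside=no margin=536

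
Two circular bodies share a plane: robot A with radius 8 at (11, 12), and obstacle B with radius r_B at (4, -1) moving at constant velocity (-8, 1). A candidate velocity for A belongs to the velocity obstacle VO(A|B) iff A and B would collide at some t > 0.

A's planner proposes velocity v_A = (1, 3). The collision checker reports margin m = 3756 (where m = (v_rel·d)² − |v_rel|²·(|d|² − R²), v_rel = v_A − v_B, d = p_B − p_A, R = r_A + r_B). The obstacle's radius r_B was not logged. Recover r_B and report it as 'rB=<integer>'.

m = 3756
d = (-7, -13);  v_rel = (9, 2),  |v_rel|² = 85
v_rel×d = (9)·(-13) − (2)·(-7) = -103
since m = R²·85 − (-103)²:  R² = (10609 + 3756) / 85 = 169
R = √169 = 13  ⇒  r_B = 13 − 8 = 5

rB=5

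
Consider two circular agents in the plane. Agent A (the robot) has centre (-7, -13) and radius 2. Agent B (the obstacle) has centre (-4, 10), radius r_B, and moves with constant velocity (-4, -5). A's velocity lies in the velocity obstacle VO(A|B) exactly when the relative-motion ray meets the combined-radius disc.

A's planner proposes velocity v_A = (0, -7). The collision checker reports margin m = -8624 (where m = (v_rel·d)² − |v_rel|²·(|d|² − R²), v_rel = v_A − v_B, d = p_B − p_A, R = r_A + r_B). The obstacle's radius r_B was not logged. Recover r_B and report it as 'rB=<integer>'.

m = -8624
d = (3, 23);  v_rel = (4, -2),  |v_rel|² = 20
v_rel×d = (4)·(23) − (-2)·(3) = 98
since m = R²·20 − 98²:  R² = (9604 + -8624) / 20 = 49
R = √49 = 7  ⇒  r_B = 7 − 2 = 5

rB=5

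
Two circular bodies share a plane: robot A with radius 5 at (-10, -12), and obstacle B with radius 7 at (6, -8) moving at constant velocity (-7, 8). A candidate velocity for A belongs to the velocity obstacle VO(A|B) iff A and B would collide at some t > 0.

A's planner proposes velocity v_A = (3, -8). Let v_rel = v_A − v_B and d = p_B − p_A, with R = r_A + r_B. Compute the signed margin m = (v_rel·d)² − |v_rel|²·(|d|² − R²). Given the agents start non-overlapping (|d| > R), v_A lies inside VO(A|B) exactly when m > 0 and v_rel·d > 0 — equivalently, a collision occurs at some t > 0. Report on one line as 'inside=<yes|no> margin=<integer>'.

d = (16, 4),  |d|² = 272;  R = 5+7 = 12,  c = 272−12² = 128
v_rel = (10, -16),  |v_rel|² = 356;  v_rel·d = (10)·(16) + (-16)·(4) = 96
356·t² − 192·t + 128 = 0  ⇒  m = 96² − 356·128 = -36352
m = -36352 < 0,  v_rel·d = 96 > 0  ⇒  outside

inside=no margin=-36352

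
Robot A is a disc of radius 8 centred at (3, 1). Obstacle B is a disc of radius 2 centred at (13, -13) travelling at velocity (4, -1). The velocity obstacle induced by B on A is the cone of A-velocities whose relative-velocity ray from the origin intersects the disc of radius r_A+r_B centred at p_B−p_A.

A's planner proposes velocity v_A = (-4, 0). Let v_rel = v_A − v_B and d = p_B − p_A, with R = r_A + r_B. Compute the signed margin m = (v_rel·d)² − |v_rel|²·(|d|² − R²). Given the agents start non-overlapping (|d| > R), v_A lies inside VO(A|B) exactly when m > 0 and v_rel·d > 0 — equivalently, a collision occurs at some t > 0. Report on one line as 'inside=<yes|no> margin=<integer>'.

d = (10, -14),  |d|² = 296;  R = 8+2 = 10,  c = 296−10² = 196
v_rel = (-8, 1),  |v_rel|² = 65;  v_rel·d = (-8)·(10) + (1)·(-14) = -94
65·t² + 188·t + 196 = 0  ⇒  m = (-94)² − 65·196 = -3904
m = -3904 < 0,  v_rel·d = -94 < 0  ⇒  outside

inside=no margin=-3904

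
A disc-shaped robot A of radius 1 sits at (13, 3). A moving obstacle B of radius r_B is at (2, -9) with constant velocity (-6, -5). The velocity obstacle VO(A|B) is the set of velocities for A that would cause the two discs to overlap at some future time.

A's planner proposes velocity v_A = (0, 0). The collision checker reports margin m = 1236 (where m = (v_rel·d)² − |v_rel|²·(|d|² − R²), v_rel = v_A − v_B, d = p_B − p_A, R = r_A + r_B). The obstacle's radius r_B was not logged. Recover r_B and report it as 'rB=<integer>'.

m = 1236
d = (-11, -12);  v_rel = (6, 5),  |v_rel|² = 61
v_rel×d = (6)·(-12) − (5)·(-11) = -17
since m = R²·61 − (-17)²:  R² = (289 + 1236) / 61 = 25
R = √25 = 5  ⇒  r_B = 5 − 1 = 4

rB=4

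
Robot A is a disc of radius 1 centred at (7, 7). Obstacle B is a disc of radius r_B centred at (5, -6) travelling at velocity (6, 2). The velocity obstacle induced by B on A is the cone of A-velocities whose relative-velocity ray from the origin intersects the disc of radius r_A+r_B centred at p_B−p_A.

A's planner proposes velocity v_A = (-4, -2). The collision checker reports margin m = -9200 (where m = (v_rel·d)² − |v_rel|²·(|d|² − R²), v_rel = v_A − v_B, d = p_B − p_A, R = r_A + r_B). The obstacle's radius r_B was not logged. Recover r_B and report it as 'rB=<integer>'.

m = -9200
d = (-2, -13);  v_rel = (-10, -4),  |v_rel|² = 116
v_rel×d = (-10)·(-13) − (-4)·(-2) = 122
since m = R²·116 − 122²:  R² = (14884 + -9200) / 116 = 49
R = √49 = 7  ⇒  r_B = 7 − 1 = 6

rB=6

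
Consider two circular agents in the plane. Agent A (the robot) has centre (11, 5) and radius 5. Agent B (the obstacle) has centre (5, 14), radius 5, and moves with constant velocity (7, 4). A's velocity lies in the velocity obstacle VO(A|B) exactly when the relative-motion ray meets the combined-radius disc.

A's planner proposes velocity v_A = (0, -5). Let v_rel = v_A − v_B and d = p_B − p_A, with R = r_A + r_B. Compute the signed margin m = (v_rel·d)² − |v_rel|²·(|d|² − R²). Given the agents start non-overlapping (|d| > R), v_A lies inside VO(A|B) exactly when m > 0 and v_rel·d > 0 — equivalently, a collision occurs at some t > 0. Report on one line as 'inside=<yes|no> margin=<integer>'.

d = (-6, 9),  |d|² = 117;  R = 5+5 = 10,  c = 117−10² = 17
v_rel = (-7, -9),  |v_rel|² = 130;  v_rel·d = (-7)·(-6) + (-9)·(9) = -39
130·t² + 78·t + 17 = 0  ⇒  m = (-39)² − 130·17 = -689
m = -689 < 0,  v_rel·d = -39 < 0  ⇒  outside

inside=no margin=-689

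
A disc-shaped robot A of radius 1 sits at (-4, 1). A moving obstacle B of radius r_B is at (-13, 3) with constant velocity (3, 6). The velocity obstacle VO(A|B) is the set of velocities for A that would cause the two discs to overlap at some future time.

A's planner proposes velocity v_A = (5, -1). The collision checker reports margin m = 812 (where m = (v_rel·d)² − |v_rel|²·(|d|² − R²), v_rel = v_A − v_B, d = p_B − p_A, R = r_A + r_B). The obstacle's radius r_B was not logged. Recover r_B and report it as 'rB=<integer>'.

m = 812
d = (-9, 2);  v_rel = (2, -7),  |v_rel|² = 53
v_rel×d = (2)·(2) − (-7)·(-9) = -59
since m = R²·53 − (-59)²:  R² = (3481 + 812) / 53 = 81
R = √81 = 9  ⇒  r_B = 9 − 1 = 8

rB=8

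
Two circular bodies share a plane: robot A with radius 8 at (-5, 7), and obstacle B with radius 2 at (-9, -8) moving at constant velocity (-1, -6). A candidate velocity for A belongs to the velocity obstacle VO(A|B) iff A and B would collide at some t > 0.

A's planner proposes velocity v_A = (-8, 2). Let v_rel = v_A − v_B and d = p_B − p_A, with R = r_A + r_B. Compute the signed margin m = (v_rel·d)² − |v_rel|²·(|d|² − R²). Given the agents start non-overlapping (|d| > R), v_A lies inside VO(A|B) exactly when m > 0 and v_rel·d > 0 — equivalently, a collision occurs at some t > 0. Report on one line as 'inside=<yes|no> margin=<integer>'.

d = (-4, -15),  |d|² = 241;  R = 8+2 = 10,  c = 241−10² = 141
v_rel = (-7, 8),  |v_rel|² = 113;  v_rel·d = (-7)·(-4) + (8)·(-15) = -92
113·t² + 184·t + 141 = 0  ⇒  m = (-92)² − 113·141 = -7469
m = -7469 < 0,  v_rel·d = -92 < 0  ⇒  outside

inside=no margin=-7469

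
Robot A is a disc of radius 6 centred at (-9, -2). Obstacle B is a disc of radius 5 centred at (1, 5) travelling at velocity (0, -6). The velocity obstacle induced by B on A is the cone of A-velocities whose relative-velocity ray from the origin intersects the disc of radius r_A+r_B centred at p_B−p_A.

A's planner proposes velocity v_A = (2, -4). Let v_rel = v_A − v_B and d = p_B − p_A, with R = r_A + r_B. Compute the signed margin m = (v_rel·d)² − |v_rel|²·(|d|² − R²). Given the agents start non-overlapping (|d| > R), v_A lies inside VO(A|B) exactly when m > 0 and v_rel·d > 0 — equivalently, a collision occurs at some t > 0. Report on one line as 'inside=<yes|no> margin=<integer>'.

d = (10, 7),  |d|² = 149;  R = 6+5 = 11,  c = 149−11² = 28
v_rel = (2, 2),  |v_rel|² = 8;  v_rel·d = (2)·(10) + (2)·(7) = 34
8·t² − 68·t + 28 = 0  ⇒  m = 34² − 8·28 = 932
m = 932 > 0,  v_rel·d = 34 > 0  ⇒  inside

inside=yes margin=932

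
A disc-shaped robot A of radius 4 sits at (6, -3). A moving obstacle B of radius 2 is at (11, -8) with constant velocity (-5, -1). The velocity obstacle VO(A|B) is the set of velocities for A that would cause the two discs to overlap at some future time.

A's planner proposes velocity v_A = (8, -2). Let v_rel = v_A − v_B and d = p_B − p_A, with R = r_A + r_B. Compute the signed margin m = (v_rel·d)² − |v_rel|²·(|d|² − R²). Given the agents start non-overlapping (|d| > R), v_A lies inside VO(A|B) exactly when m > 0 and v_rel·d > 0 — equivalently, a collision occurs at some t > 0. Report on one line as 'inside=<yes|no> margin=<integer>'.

d = (5, -5),  |d|² = 50;  R = 4+2 = 6,  c = 50−6² = 14
v_rel = (13, -1),  |v_rel|² = 170;  v_rel·d = (13)·(5) + (-1)·(-5) = 70
170·t² − 140·t + 14 = 0  ⇒  m = 70² − 170·14 = 2520
m = 2520 > 0,  v_rel·d = 70 > 0  ⇒  inside

inside=yes margin=2520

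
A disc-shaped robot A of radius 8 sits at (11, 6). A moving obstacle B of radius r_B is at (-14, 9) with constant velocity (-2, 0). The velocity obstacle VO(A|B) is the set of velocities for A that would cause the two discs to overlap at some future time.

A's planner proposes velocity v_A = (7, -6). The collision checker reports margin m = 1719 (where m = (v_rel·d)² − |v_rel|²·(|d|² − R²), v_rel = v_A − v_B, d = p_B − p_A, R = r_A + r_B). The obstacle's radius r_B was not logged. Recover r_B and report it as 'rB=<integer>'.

m = 1719
d = (-25, 3);  v_rel = (9, -6),  |v_rel|² = 117
v_rel×d = (9)·(3) − (-6)·(-25) = -123
since m = R²·117 − (-123)²:  R² = (15129 + 1719) / 117 = 144
R = √144 = 12  ⇒  r_B = 12 − 8 = 4

rB=4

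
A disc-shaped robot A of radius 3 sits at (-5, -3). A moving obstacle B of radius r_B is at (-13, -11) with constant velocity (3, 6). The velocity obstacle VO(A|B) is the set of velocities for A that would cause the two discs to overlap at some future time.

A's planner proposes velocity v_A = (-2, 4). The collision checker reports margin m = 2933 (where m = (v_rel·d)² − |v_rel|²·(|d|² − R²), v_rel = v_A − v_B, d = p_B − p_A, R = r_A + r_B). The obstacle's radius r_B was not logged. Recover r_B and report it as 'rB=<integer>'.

m = 2933
d = (-8, -8);  v_rel = (-5, -2),  |v_rel|² = 29
v_rel×d = (-5)·(-8) − (-2)·(-8) = 24
since m = R²·29 − 24²:  R² = (576 + 2933) / 29 = 121
R = √121 = 11  ⇒  r_B = 11 − 3 = 8

rB=8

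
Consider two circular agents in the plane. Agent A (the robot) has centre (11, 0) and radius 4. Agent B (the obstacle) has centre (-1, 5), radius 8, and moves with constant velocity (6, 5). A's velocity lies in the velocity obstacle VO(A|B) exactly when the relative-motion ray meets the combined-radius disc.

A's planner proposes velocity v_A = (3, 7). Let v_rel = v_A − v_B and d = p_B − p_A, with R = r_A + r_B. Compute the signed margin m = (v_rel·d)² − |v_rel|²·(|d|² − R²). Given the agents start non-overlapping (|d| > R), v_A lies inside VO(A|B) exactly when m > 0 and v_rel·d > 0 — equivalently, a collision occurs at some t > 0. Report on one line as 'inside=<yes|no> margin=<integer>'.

d = (-12, 5),  |d|² = 169;  R = 4+8 = 12,  c = 169−12² = 25
v_rel = (-3, 2),  |v_rel|² = 13;  v_rel·d = (-3)·(-12) + (2)·(5) = 46
13·t² − 92·t + 25 = 0  ⇒  m = 46² − 13·25 = 1791
m = 1791 > 0,  v_rel·d = 46 > 0  ⇒  inside

inside=yes margin=1791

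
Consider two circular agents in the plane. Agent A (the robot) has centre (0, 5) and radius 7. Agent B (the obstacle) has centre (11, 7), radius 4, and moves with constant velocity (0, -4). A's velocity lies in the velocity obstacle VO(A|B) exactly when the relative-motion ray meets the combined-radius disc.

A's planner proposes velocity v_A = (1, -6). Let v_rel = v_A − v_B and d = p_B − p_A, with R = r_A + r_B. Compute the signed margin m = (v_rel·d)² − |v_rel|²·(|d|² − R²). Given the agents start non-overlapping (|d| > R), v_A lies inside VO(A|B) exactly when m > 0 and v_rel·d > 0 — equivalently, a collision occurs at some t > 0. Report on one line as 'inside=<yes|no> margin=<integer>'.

d = (11, 2),  |d|² = 125;  R = 7+4 = 11,  c = 125−11² = 4
v_rel = (1, -2),  |v_rel|² = 5;  v_rel·d = (1)·(11) + (-2)·(2) = 7
5·t² − 14·t + 4 = 0  ⇒  m = 7² − 5·4 = 29
m = 29 > 0,  v_rel·d = 7 > 0  ⇒  inside

inside=yes margin=29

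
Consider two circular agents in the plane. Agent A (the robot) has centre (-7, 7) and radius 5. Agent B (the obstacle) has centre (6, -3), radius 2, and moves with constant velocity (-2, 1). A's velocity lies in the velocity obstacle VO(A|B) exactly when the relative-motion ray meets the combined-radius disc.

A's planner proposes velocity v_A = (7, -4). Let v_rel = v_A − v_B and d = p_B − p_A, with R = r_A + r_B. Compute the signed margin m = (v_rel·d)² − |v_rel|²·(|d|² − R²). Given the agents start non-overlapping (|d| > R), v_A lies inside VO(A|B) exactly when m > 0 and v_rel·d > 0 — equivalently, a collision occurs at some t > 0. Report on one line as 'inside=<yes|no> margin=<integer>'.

d = (13, -10),  |d|² = 269;  R = 5+2 = 7,  c = 269−7² = 220
v_rel = (9, -5),  |v_rel|² = 106;  v_rel·d = (9)·(13) + (-5)·(-10) = 167
106·t² − 334·t + 220 = 0  ⇒  m = 167² − 106·220 = 4569
m = 4569 > 0,  v_rel·d = 167 > 0  ⇒  inside

inside=yes margin=4569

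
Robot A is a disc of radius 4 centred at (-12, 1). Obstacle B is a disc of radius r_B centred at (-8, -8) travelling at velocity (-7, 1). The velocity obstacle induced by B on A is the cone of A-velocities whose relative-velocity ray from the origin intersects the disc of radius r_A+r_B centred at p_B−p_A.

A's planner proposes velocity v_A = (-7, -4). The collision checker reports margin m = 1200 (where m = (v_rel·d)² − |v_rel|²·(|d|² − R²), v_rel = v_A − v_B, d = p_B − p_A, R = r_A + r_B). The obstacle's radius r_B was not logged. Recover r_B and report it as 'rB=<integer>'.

m = 1200
d = (4, -9);  v_rel = (0, -5),  |v_rel|² = 25
v_rel×d = (0)·(-9) − (-5)·(4) = 20
since m = R²·25 − 20²:  R² = (400 + 1200) / 25 = 64
R = √64 = 8  ⇒  r_B = 8 − 4 = 4

rB=4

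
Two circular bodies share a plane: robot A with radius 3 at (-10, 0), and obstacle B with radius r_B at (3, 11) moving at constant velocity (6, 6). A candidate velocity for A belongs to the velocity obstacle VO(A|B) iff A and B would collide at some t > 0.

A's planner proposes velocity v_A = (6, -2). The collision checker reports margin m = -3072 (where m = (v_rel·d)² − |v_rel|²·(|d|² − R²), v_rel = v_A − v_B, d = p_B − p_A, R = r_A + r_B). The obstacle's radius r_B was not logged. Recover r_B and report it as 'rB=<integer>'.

m = -3072
d = (13, 11);  v_rel = (0, -8),  |v_rel|² = 64
v_rel×d = (0)·(11) − (-8)·(13) = 104
since m = R²·64 − 104²:  R² = (10816 + -3072) / 64 = 121
R = √121 = 11  ⇒  r_B = 11 − 3 = 8

rB=8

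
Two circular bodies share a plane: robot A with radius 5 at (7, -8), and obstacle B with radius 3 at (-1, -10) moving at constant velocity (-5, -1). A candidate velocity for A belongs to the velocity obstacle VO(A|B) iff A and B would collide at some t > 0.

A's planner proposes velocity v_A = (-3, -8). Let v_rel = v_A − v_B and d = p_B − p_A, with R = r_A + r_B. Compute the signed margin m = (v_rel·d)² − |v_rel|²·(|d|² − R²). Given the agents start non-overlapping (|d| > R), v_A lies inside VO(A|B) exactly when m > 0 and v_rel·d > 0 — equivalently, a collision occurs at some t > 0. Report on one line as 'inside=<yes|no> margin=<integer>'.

d = (-8, -2),  |d|² = 68;  R = 5+3 = 8,  c = 68−8² = 4
v_rel = (2, -7),  |v_rel|² = 53;  v_rel·d = (2)·(-8) + (-7)·(-2) = -2
53·t² + 4·t + 4 = 0  ⇒  m = (-2)² − 53·4 = -208
m = -208 < 0,  v_rel·d = -2 < 0  ⇒  outside

inside=no margin=-208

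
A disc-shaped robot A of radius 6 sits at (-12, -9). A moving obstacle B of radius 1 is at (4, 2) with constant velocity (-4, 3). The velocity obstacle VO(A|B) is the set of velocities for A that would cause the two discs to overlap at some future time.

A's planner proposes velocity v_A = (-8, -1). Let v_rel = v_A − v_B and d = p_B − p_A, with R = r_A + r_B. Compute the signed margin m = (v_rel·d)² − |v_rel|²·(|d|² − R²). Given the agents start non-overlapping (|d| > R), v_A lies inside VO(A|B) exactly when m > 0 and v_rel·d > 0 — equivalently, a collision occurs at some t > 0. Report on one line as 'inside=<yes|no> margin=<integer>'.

d = (16, 11),  |d|² = 377;  R = 6+1 = 7,  c = 377−7² = 328
v_rel = (-4, -4),  |v_rel|² = 32;  v_rel·d = (-4)·(16) + (-4)·(11) = -108
32·t² + 216·t + 328 = 0  ⇒  m = (-108)² − 32·328 = 1168
m = 1168 > 0,  v_rel·d = -108 < 0  ⇒  outside

inside=no margin=1168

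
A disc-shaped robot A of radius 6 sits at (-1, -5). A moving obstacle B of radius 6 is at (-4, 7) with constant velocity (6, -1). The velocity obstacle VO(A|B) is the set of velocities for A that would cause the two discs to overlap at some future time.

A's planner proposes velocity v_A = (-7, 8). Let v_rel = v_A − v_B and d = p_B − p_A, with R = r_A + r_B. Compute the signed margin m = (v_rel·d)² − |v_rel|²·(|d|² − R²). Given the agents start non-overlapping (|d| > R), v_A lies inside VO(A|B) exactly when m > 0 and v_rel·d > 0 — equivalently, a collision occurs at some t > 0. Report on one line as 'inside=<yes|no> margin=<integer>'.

d = (-3, 12),  |d|² = 153;  R = 6+6 = 12,  c = 153−12² = 9
v_rel = (-13, 9),  |v_rel|² = 250;  v_rel·d = (-13)·(-3) + (9)·(12) = 147
250·t² − 294·t + 9 = 0  ⇒  m = 147² − 250·9 = 19359
m = 19359 > 0,  v_rel·d = 147 > 0  ⇒  inside

inside=yes margin=19359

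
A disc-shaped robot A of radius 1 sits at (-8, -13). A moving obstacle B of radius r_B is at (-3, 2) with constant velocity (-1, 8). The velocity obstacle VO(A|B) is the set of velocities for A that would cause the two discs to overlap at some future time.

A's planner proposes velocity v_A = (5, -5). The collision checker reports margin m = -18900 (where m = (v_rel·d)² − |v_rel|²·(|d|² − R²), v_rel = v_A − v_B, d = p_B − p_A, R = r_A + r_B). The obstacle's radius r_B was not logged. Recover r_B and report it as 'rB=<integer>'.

m = -18900
d = (5, 15);  v_rel = (6, -13),  |v_rel|² = 205
v_rel×d = (6)·(15) − (-13)·(5) = 155
since m = R²·205 − 155²:  R² = (24025 + -18900) / 205 = 25
R = √25 = 5  ⇒  r_B = 5 − 1 = 4

rB=4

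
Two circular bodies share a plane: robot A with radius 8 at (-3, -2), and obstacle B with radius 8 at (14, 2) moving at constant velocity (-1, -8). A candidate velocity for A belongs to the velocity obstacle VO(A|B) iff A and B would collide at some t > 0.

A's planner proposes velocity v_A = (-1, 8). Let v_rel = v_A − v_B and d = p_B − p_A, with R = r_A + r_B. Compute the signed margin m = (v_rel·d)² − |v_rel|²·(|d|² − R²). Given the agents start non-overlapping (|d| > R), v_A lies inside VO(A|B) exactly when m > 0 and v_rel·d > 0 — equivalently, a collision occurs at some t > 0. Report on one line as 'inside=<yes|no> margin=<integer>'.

d = (17, 4),  |d|² = 305;  R = 8+8 = 16,  c = 305−16² = 49
v_rel = (0, 16),  |v_rel|² = 256;  v_rel·d = (0)·(17) + (16)·(4) = 64
256·t² − 128·t + 49 = 0  ⇒  m = 64² − 256·49 = -8448
m = -8448 < 0,  v_rel·d = 64 > 0  ⇒  outside

inside=no margin=-8448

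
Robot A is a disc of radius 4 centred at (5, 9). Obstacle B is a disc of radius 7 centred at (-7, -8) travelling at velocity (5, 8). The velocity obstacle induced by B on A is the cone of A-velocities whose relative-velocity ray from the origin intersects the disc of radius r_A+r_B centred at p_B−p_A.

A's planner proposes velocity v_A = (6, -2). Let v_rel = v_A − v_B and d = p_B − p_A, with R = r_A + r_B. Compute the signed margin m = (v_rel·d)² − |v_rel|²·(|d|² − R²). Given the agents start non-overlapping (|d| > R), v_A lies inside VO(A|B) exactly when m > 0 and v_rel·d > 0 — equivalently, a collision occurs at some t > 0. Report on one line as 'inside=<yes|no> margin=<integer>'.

d = (-12, -17),  |d|² = 433;  R = 4+7 = 11,  c = 433−11² = 312
v_rel = (1, -10),  |v_rel|² = 101;  v_rel·d = (1)·(-12) + (-10)·(-17) = 158
101·t² − 316·t + 312 = 0  ⇒  m = 158² − 101·312 = -6548
m = -6548 < 0,  v_rel·d = 158 > 0  ⇒  outside

inside=no margin=-6548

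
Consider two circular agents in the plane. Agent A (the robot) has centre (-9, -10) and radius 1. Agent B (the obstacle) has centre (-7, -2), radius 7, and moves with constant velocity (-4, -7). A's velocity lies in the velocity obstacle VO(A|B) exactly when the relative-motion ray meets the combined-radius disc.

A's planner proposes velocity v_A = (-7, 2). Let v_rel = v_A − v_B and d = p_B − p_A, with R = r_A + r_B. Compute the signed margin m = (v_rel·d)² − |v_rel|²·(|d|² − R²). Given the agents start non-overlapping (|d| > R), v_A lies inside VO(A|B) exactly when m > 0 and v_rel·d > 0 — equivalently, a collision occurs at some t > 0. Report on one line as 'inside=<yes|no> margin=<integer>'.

d = (2, 8),  |d|² = 68;  R = 1+7 = 8,  c = 68−8² = 4
v_rel = (-3, 9),  |v_rel|² = 90;  v_rel·d = (-3)·(2) + (9)·(8) = 66
90·t² − 132·t + 4 = 0  ⇒  m = 66² − 90·4 = 3996
m = 3996 > 0,  v_rel·d = 66 > 0  ⇒  inside

inside=yes margin=3996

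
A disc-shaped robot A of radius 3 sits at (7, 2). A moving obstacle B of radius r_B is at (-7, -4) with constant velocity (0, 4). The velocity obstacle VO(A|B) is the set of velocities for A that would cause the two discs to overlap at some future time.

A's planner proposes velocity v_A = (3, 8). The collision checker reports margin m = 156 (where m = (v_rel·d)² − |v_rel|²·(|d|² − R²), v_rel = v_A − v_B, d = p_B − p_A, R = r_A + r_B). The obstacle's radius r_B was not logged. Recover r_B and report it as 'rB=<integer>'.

m = 156
d = (-14, -6);  v_rel = (3, 4),  |v_rel|² = 25
v_rel×d = (3)·(-6) − (4)·(-14) = 38
since m = R²·25 − 38²:  R² = (1444 + 156) / 25 = 64
R = √64 = 8  ⇒  r_B = 8 − 3 = 5

rB=5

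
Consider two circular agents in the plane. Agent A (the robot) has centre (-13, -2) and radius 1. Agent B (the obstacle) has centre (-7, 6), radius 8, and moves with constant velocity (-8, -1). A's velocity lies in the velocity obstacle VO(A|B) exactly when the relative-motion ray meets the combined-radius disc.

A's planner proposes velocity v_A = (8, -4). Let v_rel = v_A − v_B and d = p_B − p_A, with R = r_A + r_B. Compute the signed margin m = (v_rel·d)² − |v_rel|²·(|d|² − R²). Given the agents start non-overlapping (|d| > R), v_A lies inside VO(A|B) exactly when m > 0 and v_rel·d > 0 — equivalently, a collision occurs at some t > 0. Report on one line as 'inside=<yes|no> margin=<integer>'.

d = (6, 8),  |d|² = 100;  R = 1+8 = 9,  c = 100−9² = 19
v_rel = (16, -3),  |v_rel|² = 265;  v_rel·d = (16)·(6) + (-3)·(8) = 72
265·t² − 144·t + 19 = 0  ⇒  m = 72² − 265·19 = 149
m = 149 > 0,  v_rel·d = 72 > 0  ⇒  inside

inside=yes margin=149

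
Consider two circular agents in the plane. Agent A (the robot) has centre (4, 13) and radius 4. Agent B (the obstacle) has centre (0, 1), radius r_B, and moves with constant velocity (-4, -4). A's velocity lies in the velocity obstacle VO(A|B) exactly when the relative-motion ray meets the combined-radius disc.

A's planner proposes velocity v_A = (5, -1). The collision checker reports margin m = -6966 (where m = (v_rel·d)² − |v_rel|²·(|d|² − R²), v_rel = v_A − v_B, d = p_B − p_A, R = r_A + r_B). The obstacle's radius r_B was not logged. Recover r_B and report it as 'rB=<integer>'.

m = -6966
d = (-4, -12);  v_rel = (9, 3),  |v_rel|² = 90
v_rel×d = (9)·(-12) − (3)·(-4) = -96
since m = R²·90 − (-96)²:  R² = (9216 + -6966) / 90 = 25
R = √25 = 5  ⇒  r_B = 5 − 4 = 1

rB=1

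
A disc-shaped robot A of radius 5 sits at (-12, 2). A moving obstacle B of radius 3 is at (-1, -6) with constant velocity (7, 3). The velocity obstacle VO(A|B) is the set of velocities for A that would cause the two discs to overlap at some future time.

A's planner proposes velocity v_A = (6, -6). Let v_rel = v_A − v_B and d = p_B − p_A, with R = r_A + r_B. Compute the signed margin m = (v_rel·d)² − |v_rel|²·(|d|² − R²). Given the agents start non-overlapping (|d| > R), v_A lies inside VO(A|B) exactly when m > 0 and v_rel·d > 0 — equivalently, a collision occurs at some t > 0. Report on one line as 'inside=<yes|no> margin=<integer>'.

d = (11, -8),  |d|² = 185;  R = 5+3 = 8,  c = 185−8² = 121
v_rel = (-1, -9),  |v_rel|² = 82;  v_rel·d = (-1)·(11) + (-9)·(-8) = 61
82·t² − 122·t + 121 = 0  ⇒  m = 61² − 82·121 = -6201
m = -6201 < 0,  v_rel·d = 61 > 0  ⇒  outside

inside=no margin=-6201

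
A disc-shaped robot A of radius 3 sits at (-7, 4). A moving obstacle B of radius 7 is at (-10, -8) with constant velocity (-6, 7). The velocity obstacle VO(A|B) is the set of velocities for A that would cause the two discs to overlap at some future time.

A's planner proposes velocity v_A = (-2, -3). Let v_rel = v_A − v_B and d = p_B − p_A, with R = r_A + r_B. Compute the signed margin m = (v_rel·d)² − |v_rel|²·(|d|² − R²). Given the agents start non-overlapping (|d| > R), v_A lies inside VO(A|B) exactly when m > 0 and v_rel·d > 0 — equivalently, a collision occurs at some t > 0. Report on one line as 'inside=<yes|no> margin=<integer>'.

d = (-3, -12),  |d|² = 153;  R = 3+7 = 10,  c = 153−10² = 53
v_rel = (4, -10),  |v_rel|² = 116;  v_rel·d = (4)·(-3) + (-10)·(-12) = 108
116·t² − 216·t + 53 = 0  ⇒  m = 108² − 116·53 = 5516
m = 5516 > 0,  v_rel·d = 108 > 0  ⇒  inside

inside=yes margin=5516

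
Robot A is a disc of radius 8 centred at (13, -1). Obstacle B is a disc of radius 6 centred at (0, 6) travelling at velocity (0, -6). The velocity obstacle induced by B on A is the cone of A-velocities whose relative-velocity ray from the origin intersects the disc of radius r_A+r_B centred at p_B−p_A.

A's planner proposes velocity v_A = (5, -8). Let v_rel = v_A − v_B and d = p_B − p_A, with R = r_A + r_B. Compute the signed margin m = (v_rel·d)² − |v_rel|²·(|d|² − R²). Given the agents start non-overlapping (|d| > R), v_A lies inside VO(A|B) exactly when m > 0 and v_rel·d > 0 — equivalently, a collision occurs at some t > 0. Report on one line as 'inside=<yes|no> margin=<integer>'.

d = (-13, 7),  |d|² = 218;  R = 8+6 = 14,  c = 218−14² = 22
v_rel = (5, -2),  |v_rel|² = 29;  v_rel·d = (5)·(-13) + (-2)·(7) = -79
29·t² + 158·t + 22 = 0  ⇒  m = (-79)² − 29·22 = 5603
m = 5603 > 0,  v_rel·d = -79 < 0  ⇒  outside

inside=no margin=5603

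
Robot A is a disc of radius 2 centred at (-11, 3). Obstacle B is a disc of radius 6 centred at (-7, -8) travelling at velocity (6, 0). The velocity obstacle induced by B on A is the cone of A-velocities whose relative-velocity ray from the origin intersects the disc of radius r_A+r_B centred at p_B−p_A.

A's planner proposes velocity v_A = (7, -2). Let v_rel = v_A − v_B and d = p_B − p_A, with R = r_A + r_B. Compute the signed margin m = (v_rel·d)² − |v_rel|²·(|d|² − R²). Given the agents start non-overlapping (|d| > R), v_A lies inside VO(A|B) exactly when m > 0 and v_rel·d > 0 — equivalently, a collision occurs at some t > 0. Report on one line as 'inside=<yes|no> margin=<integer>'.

d = (4, -11),  |d|² = 137;  R = 2+6 = 8,  c = 137−8² = 73
v_rel = (1, -2),  |v_rel|² = 5;  v_rel·d = (1)·(4) + (-2)·(-11) = 26
5·t² − 52·t + 73 = 0  ⇒  m = 26² − 5·73 = 311
m = 311 > 0,  v_rel·d = 26 > 0  ⇒  inside

inside=yes margin=311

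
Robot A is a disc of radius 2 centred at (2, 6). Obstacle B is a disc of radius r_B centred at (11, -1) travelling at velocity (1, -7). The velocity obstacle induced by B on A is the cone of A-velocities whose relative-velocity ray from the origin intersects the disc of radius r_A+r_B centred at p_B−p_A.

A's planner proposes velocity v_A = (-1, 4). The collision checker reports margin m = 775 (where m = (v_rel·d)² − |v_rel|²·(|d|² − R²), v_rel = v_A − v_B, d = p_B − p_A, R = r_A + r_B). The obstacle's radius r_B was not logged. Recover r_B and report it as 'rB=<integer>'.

m = 775
d = (9, -7);  v_rel = (-2, 11),  |v_rel|² = 125
v_rel×d = (-2)·(-7) − (11)·(9) = -85
since m = R²·125 − (-85)²:  R² = (7225 + 775) / 125 = 64
R = √64 = 8  ⇒  r_B = 8 − 2 = 6

rB=6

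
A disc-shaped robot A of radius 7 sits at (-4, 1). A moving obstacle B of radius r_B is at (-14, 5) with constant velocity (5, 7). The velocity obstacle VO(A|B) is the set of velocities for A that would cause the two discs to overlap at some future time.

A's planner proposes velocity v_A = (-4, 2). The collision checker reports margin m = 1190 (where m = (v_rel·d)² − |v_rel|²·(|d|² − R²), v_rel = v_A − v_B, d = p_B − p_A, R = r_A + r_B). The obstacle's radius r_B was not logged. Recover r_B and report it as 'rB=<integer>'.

m = 1190
d = (-10, 4);  v_rel = (-9, -5),  |v_rel|² = 106
v_rel×d = (-9)·(4) − (-5)·(-10) = -86
since m = R²·106 − (-86)²:  R² = (7396 + 1190) / 106 = 81
R = √81 = 9  ⇒  r_B = 9 − 7 = 2

rB=2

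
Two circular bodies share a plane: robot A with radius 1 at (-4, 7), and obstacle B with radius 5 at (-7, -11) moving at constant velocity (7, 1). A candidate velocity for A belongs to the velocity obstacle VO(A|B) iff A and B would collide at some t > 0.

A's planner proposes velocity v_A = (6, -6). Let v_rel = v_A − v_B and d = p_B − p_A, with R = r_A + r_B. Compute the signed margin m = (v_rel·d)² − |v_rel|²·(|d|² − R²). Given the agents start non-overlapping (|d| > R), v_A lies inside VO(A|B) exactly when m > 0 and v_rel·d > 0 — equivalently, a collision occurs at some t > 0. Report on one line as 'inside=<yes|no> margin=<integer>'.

d = (-3, -18),  |d|² = 333;  R = 1+5 = 6,  c = 333−6² = 297
v_rel = (-1, -7),  |v_rel|² = 50;  v_rel·d = (-1)·(-3) + (-7)·(-18) = 129
50·t² − 258·t + 297 = 0  ⇒  m = 129² − 50·297 = 1791
m = 1791 > 0,  v_rel·d = 129 > 0  ⇒  inside

inside=yes margin=1791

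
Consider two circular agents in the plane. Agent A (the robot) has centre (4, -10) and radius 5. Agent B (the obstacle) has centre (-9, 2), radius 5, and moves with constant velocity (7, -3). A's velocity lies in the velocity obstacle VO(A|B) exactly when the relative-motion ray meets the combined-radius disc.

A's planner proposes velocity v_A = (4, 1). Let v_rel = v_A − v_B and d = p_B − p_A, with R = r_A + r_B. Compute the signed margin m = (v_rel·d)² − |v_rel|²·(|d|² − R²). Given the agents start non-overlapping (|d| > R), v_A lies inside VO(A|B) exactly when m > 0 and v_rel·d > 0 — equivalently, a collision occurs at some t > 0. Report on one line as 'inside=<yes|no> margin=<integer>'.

d = (-13, 12),  |d|² = 313;  R = 5+5 = 10,  c = 313−10² = 213
v_rel = (-3, 4),  |v_rel|² = 25;  v_rel·d = (-3)·(-13) + (4)·(12) = 87
25·t² − 174·t + 213 = 0  ⇒  m = 87² − 25·213 = 2244
m = 2244 > 0,  v_rel·d = 87 > 0  ⇒  inside

inside=yes margin=2244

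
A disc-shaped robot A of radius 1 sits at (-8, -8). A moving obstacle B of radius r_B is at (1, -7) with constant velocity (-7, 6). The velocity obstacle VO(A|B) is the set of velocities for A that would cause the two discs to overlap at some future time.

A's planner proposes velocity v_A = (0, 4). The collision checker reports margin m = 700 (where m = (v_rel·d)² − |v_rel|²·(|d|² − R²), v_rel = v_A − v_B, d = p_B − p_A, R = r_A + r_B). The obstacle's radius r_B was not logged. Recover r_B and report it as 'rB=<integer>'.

m = 700
d = (9, 1);  v_rel = (7, -2),  |v_rel|² = 53
v_rel×d = (7)·(1) − (-2)·(9) = 25
since m = R²·53 − 25²:  R² = (625 + 700) / 53 = 25
R = √25 = 5  ⇒  r_B = 5 − 1 = 4

rB=4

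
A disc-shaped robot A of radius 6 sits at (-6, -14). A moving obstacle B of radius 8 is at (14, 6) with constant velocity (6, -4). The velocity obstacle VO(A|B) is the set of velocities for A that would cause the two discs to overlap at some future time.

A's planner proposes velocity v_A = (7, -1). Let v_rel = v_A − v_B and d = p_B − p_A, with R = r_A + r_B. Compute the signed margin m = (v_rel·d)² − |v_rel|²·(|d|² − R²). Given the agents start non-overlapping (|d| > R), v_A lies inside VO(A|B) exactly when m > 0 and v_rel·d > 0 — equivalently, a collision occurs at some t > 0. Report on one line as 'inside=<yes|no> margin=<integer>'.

d = (20, 20),  |d|² = 800;  R = 6+8 = 14,  c = 800−14² = 604
v_rel = (1, 3),  |v_rel|² = 10;  v_rel·d = (1)·(20) + (3)·(20) = 80
10·t² − 160·t + 604 = 0  ⇒  m = 80² − 10·604 = 360
m = 360 > 0,  v_rel·d = 80 > 0  ⇒  inside

inside=yes margin=360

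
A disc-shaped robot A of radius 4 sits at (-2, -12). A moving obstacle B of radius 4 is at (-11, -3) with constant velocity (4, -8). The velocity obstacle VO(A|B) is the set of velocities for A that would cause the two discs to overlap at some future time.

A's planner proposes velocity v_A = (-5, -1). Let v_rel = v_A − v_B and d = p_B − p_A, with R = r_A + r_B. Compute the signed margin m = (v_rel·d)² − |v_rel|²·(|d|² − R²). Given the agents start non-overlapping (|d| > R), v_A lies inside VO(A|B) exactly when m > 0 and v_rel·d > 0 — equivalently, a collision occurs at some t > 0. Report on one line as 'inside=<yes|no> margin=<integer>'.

d = (-9, 9),  |d|² = 162;  R = 4+4 = 8,  c = 162−8² = 98
v_rel = (-9, 7),  |v_rel|² = 130;  v_rel·d = (-9)·(-9) + (7)·(9) = 144
130·t² − 288·t + 98 = 0  ⇒  m = 144² − 130·98 = 7996
m = 7996 > 0,  v_rel·d = 144 > 0  ⇒  inside

inside=yes margin=7996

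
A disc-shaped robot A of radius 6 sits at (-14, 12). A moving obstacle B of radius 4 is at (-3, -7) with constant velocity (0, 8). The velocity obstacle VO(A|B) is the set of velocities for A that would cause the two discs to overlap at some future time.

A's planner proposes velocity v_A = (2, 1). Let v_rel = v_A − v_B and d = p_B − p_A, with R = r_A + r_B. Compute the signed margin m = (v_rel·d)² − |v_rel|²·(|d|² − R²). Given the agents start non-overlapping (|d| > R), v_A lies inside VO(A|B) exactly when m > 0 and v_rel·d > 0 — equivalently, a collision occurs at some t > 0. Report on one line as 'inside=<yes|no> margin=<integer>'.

d = (11, -19),  |d|² = 482;  R = 6+4 = 10,  c = 482−10² = 382
v_rel = (2, -7),  |v_rel|² = 53;  v_rel·d = (2)·(11) + (-7)·(-19) = 155
53·t² − 310·t + 382 = 0  ⇒  m = 155² − 53·382 = 3779
m = 3779 > 0,  v_rel·d = 155 > 0  ⇒  inside

inside=yes margin=3779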